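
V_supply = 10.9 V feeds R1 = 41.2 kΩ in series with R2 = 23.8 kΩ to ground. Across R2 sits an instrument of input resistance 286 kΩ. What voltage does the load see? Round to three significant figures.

First combine the lower leg with the load: R2 ‖ R_L = 21.97 kΩ.
Then V_out = V_supply · R2'/(R1 + R2') = 10.9 × 21.97/63.17 = 3.791 V.

V_out ≈ 3.79 V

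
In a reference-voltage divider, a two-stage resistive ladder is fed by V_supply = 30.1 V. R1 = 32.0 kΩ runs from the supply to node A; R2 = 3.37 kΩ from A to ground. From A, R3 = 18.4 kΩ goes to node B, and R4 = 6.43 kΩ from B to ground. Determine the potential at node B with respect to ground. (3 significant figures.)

V_B ≈ 0.661 V

Node A sees R2 in parallel with the series input of stage 2, R3 + R4 = 24.83 kΩ.
R2 ‖ (R3+R4) = 2.967 kΩ.
So V_A = 30.1 × 0.08486 = 2.554 V.
Then the unloaded second divider: V_B = V_A × R4/(R3+R4) = 2.554 × 0.2590 = 0.6614 V.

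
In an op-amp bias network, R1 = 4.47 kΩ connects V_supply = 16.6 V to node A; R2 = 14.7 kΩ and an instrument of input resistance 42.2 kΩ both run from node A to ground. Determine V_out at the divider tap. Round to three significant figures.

V_out ≈ 11.8 V

R2 ‖ R_L = (14.7 × 42.2)/(14.7 + 42.2) = 10.90 kΩ.
Then V_out = V_supply · R2'/(R1 + R2') = 16.6 × 10.90/15.37 = 11.77 V.
(Unloaded it would be 12.7 V; the load pulls it down.)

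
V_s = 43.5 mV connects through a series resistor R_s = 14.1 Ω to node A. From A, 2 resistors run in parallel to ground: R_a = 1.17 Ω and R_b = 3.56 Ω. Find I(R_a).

Combine the parallel branches: R_p = (1/1.17 + 1/3.56)⁻¹ = 0.8806 Ω.
V_A by voltage divider: V_A = 43.5 × 0.8806/(14.1 + 0.8806) = 2.557 mV.
Branch current I = V_A/R_a = 2.557/1.17 = 2.185 mA.

I ≈ 2.19 mA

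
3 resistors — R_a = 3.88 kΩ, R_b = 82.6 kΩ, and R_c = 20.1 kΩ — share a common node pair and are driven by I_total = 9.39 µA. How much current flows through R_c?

Conductances: ΣG = 1/3.88 + 1/82.6 + 1/20.1 = 0.3196 (1/kΩ).
By the current-divider rule, I = I_total · G_k/ΣG = 9.39 × 0.1557 = 1.462 µA.

I ≈ 1.46 µA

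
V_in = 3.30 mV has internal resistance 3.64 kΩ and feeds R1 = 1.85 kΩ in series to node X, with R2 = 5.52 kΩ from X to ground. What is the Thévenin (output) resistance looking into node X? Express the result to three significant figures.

R_th ≈ 2.75 kΩ

R1' = 3.64 + 1.85 = 5.490 kΩ (source resistance + R1).
Looking into X with the source shorted: R_th = R1'·R2/(R1'+R2) = 5.490 × 5.52/11.01 = 2.752 kΩ.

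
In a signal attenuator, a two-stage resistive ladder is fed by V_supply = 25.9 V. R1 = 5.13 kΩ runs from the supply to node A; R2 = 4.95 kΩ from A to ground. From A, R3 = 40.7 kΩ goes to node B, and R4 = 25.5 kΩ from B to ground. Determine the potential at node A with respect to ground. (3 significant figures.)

V_A ≈ 12.3 V

Node A sees R2 in parallel with the series input of stage 2, R3 + R4 = 66.20 kΩ.
R2 ‖ (R3+R4) = 4.606 kΩ.
V_A = 25.9 × 4.606/(5.13 + 4.606) = 12.25 V.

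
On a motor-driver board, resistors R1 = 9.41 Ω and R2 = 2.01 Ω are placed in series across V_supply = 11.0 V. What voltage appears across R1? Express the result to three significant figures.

Total series resistance ΣR = 9.41 + 2.01 = 11.42 Ω.
Voltage divider: V = V_supply · (9.410 / 11.42) = 11.0 × 0.8240 = 9.064 V.

V ≈ 9.06 V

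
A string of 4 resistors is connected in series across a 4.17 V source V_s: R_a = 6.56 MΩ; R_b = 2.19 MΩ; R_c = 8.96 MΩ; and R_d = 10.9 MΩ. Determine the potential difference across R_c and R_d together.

Series total: ΣR = 6.56 + 2.19 + 8.96 + 10.9 = 28.61 MΩ.
R_{R_c..R_d} = 8.96 + 10.9 = 19.86 MΩ.
By the voltage-divider rule, V = 4.17 × 19.86/28.61 = 2.895 V.

V ≈ 2.89 V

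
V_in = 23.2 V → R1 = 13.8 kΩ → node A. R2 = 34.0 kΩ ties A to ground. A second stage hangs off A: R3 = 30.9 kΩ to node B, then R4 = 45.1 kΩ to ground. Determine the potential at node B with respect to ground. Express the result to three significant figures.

V_B ≈ 8.67 V

The second stage (R3 + R4 = 76.00 kΩ) loads node A in parallel with R2.
Effective lower resistance at A: R2 ‖ 76.00 = 23.49 kΩ.
So V_A = 23.2 × 0.6299 = 14.61 V.
Then the unloaded second divider: V_B = V_A × R4/(R3+R4) = 14.61 × 0.5934 = 8.673 V.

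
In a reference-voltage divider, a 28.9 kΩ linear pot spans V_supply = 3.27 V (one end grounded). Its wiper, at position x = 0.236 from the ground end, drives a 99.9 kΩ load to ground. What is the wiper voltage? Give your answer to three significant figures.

V_out ≈ 0.733 V

The pot divides into 22.08 kΩ above the wiper and 6.820 kΩ below.
Lower segment in parallel with the load: 6.820 ‖ 99.9 = 6.385 kΩ.
Then V_out = V_supply · 6.385/(22.08 + 6.385) = 0.7335 V.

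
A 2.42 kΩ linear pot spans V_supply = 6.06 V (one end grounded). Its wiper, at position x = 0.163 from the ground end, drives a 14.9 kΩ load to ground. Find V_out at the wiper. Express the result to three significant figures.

Lower segment x·R_p = 0.3945 kΩ; upper segment (1−x)·R_p = 2.026 kΩ.
R_L loads the lower segment: effective lower R = 0.3843 kΩ.
V_out = 6.06 × 0.3843/(2.026 + 0.3843) = 0.9664 V.

V_out ≈ 0.966 V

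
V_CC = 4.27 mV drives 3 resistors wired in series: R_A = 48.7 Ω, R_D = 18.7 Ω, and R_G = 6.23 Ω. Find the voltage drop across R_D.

Series total: ΣR = 48.7 + 18.7 + 6.23 = 73.63 Ω.
V = V_CC · R/ΣR = 4.27 × 0.2540 = 1.084 mV.

V ≈ 1.08 mV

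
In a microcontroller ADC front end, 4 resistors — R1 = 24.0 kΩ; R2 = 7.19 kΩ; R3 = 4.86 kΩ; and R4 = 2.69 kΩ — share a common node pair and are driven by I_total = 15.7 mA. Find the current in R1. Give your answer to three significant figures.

ΣG = 1/24.0 + 1/7.19 + 1/4.86 + 1/2.69 = 0.7583.
R1 takes the fraction G_k/ΣG = 0.04167/0.7583 = 0.05495, so I = 15.7 × 0.05495 = 0.8627 mA.

I ≈ 0.863 mA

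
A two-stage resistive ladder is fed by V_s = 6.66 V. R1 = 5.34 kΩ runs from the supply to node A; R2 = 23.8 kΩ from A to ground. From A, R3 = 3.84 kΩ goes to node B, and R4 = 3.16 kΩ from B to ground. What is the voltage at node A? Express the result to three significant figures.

V_A ≈ 3.35 V

Node A sees R2 in parallel with the series input of stage 2, R3 + R4 = 7.000 kΩ.
R2 ‖ (R3+R4) = 5.409 kΩ.
V_A = 6.66 × 5.409/(5.34 + 5.409) = 3.351 V.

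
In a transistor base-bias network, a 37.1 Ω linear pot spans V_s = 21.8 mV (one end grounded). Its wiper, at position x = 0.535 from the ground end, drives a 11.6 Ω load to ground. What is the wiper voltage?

V_out ≈ 6.50 mV

Split the track: R_lower = x·R_p = 19.85 Ω, R_upper = (1−x)·R_p = 17.25 Ω.
Lower segment in parallel with the load: 19.85 ‖ 11.6 = 7.321 Ω.
Loaded-divider output: V_out = 21.8 × 0.2979 = 6.495 mV.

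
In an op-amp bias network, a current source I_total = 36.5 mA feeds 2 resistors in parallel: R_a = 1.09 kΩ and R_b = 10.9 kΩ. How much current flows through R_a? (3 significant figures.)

I ≈ 33.2 mA

For two parallel branches, I_k = I_total · (other R)/(sum of R).
So I = 36.5 × 10.9/11.99 = 33.18 mA.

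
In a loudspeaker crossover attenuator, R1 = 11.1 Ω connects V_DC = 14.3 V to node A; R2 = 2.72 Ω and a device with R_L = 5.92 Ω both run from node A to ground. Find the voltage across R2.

V_out ≈ 2.06 V

First combine the lower leg with the load: R2 ‖ R_L = 1.864 Ω.
Then V_out = V_DC · R2'/(R1 + R2') = 14.3 × 1.864/12.96 = 2.056 V.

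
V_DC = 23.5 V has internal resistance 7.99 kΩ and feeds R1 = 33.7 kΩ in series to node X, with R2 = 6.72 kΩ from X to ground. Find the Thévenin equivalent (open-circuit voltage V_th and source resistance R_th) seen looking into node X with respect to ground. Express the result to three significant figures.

R1' = 7.99 + 33.7 = 41.69 kΩ (source resistance + R1).
V_th is the unloaded tap voltage: V_DC · R2/(R1'+R2) = 23.5 × 0.1388 = 3.262 V.
With V_DC suppressed (replaced by a short), R_th = R1' ‖ R2 = (41.69 × 6.72)/(41.69 + 6.72) = 5.787 kΩ.

V_th ≈ 3.26 V, R_th ≈ 5.79 kΩ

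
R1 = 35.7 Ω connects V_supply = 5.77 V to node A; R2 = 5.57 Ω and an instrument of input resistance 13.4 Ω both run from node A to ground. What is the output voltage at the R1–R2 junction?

The load sits in parallel with R2, giving an effective lower resistance R2' = R2·R_L/(R2+R_L) = 3.935 Ω.
Voltage divider with the loaded lower leg: V_out = 5.77 × 3.935/(35.7 + 3.935) = 5.77 × 0.09927 = 0.5728 V.

V_out ≈ 0.573 V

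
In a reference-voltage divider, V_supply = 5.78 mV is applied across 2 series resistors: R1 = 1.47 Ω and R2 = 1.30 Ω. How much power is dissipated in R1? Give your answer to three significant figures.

ΣR = 2.770 Ω → I = 5.78/2.770 = 2.087 mA.
P(R1) = I²·R1 = (2.087)² × 1.47 = 6.400 µW.

P ≈ 6.40 µW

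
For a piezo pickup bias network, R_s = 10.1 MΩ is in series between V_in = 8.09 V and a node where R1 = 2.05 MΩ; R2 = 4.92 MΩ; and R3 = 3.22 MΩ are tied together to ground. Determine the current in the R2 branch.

I ≈ 0.148 µA

Combine the parallel branches: R_p = (1/2.05 + 1/4.92 + 1/3.22)⁻¹ = 0.9984 MΩ.
V_A = 8.09 × 0.9984/11.10 = 0.7278 V.
I(R2) = V_A / R2 = 0.7278/4.92 = 0.1479 µA.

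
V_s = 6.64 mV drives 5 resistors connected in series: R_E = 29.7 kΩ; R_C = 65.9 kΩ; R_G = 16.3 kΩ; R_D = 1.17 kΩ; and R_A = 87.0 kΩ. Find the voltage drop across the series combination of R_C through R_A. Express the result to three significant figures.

V ≈ 5.65 mV

ΣR = 29.7 + 65.9 + 16.3 + 1.17 + 87.0 = 200.1 kΩ.
R_{R_C..R_A} = 65.9 + 16.3 + 1.17 + 87.0 = 170.4 kΩ.
Voltage divider: V = V_s · (170.4 / 200.1) = 6.64 × 0.8516 = 5.654 mV.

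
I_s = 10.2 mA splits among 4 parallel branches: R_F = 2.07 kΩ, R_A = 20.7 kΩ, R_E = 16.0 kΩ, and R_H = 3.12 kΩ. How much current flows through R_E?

Total conductance ΣG = 1/2.07 + 1/20.7 + 1/16.0 + 1/3.12 = 0.9144 (units of 1/kΩ).
By the current-divider rule, I = I_s · G_k/ΣG = 10.2 × 0.06835 = 0.6972 mA.

I ≈ 0.697 mA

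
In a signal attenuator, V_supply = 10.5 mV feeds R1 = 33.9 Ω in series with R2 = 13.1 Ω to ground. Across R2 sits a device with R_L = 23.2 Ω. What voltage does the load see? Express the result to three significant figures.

R2 ‖ R_L = (13.1 × 23.2)/(13.1 + 23.2) = 8.372 Ω.
Voltage divider with the loaded lower leg: V_out = 10.5 × 8.372/(33.9 + 8.372) = 10.5 × 0.1981 = 2.080 mV.
(Unloaded it would be 2.93 mV; the load pulls it down.)

V_out ≈ 2.08 mV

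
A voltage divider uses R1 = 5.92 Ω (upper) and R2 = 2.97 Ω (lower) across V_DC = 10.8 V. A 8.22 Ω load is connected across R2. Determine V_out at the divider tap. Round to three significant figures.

V_out ≈ 2.91 V

The load sits in parallel with R2, giving an effective lower resistance R2' = R2·R_L/(R2+R_L) = 2.182 Ω.
Then V_out = V_DC · R2'/(R1 + R2') = 10.8 × 2.182/8.102 = 2.908 V.
(Unloaded it would be 3.61 V; the load pulls it down.)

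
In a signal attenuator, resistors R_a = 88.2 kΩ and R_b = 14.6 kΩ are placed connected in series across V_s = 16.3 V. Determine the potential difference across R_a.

V ≈ 14.0 V

ΣR = 88.2 + 14.6 = 102.8 kΩ.
By the voltage-divider rule, V = 16.3 × 88.20/102.8 = 13.99 V.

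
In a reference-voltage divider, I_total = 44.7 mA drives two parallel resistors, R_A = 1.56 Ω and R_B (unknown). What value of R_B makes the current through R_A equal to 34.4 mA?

Two-branch current divider: I_A = I_total · R_B/(R_A + R_B).
With f = 0.7696, R_B = R_A · f/(1−f) = 1.56 × 3.340 = 5.210 Ω.

R_B ≈ 5.21 Ω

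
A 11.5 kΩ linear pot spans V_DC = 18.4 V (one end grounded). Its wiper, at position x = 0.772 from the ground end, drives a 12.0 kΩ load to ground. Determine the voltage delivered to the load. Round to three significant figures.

Lower segment x·R_p = 8.878 kΩ; upper segment (1−x)·R_p = 2.622 kΩ.
R_L loads the lower segment: effective lower R = 5.103 kΩ.
Loaded-divider output: V_out = 18.4 × 0.6606 = 12.15 V.
(Unloaded: V_out = x·V_DC = 14.2 V.)

V_out ≈ 12.2 V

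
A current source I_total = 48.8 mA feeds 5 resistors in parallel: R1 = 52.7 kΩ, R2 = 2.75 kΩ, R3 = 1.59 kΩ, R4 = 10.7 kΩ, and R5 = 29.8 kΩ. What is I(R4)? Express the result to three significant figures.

ΣG = 1/52.7 + 1/2.75 + 1/1.59 + 1/10.7 + 1/29.8 = 1.139.
Current divider: I(R4) = I_total · G_k/ΣG = 48.8 × (0.09346/1.139) = 48.8 × 0.08208 = 4.006 mA.

I ≈ 4.01 mA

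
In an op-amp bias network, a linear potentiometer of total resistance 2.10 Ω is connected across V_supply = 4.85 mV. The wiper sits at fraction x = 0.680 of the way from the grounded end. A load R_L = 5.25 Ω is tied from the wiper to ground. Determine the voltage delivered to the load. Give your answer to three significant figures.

V_out ≈ 3.03 mV

Lower segment x·R_p = 1.428 Ω; upper segment (1−x)·R_p = 0.6720 Ω.
(x·R_p) ‖ R_L = 1.123 Ω.
V_out = 4.85 × 1.123/(0.6720 + 1.123) = 3.034 mV.
(Unloaded: V_out = x·V_supply = 3.30 mV.)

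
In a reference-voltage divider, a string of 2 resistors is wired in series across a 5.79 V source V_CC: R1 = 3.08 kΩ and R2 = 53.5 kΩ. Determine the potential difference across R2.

V ≈ 5.47 V

Total series resistance ΣR = 3.08 + 53.5 = 56.58 kΩ.
Voltage divider: V = V_CC · (53.50 / 56.58) = 5.79 × 0.9456 = 5.475 V.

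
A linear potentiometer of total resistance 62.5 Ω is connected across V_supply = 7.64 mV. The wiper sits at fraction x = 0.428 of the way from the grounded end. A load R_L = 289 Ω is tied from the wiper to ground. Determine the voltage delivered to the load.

V_out ≈ 3.11 mV

Split the track: R_lower = x·R_p = 26.75 Ω, R_upper = (1−x)·R_p = 35.75 Ω.
Lower segment in parallel with the load: 26.75 ‖ 289 = 24.48 Ω.
Loaded-divider output: V_out = 7.64 × 0.4065 = 3.106 mV.
(Unloaded: V_out = x·V_supply = 3.27 mV.)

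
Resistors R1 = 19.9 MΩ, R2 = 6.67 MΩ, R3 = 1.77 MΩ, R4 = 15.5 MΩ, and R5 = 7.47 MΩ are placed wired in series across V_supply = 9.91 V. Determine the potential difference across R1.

Total series resistance ΣR = 19.9 + 6.67 + 1.77 + 15.5 + 7.47 = 51.31 MΩ.
By the voltage-divider rule, V = 9.91 × 19.90/51.31 = 3.843 V.

V ≈ 3.84 V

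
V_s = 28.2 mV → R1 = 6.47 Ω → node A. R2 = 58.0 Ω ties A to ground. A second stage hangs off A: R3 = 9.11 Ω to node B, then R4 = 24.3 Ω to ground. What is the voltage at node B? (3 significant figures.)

V_B ≈ 15.7 mV

The second stage (R3 + R4 = 33.41 Ω) loads node A in parallel with R2.
Effective lower resistance at A: R2 ‖ 33.41 = 21.20 Ω.
First divider: V_A = V_s · 21.20/(6.47 + 21.20) = 21.61 mV.
V_B = V_A × 0.7273 = 15.71 mV.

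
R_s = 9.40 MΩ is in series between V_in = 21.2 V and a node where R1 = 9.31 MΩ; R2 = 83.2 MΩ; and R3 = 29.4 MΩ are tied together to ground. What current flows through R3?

Equivalent of the parallel group: R_p = 6.517 MΩ.
Node voltage V_A = V_in · R_p/(R_s + R_p) = 21.2 × 0.4094 = 8.680 V.
I(R3) = V_A / R3 = 8.680/29.4 = 0.2952 µA.

I ≈ 0.295 µA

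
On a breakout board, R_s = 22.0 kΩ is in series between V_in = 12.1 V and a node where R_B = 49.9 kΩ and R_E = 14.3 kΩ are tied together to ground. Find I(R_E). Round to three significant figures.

I ≈ 0.284 mA

Parallel bank: R_p = 1/(1/49.9 + 1/14.3) = 11.11 kΩ.
Node voltage V_A = V_in · R_p/(R_s + R_p) = 12.1 × 0.3356 = 4.061 V.
Branch current I = V_A/R_E = 4.061/14.3 = 0.2840 mA.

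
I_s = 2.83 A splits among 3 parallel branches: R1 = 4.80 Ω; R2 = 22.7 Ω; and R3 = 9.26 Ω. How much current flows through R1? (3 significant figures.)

I ≈ 1.64 A

Conductances: ΣG = 1/4.80 + 1/22.7 + 1/9.26 = 0.3604 (1/Ω).
Current divider: I(R1) = I_s · G_k/ΣG = 2.83 × (0.2083/0.3604) = 2.83 × 0.5781 = 1.636 A.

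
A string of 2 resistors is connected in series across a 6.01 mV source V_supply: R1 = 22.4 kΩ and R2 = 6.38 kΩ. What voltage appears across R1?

ΣR = 22.4 + 6.38 = 28.78 kΩ.
V = V_supply · R/ΣR = 6.01 × 0.7783 = 4.678 mV.

V ≈ 4.68 mV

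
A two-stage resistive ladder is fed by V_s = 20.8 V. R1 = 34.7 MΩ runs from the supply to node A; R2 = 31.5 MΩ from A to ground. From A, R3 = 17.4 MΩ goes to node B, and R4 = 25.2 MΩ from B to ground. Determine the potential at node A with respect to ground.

V_A ≈ 7.13 V

Looking into the second stage from A: R3 + R4 = 42.60 MΩ appears in parallel with R2.
Effective lower resistance at A: R2 ‖ 42.60 = 18.11 MΩ.
So V_A = 20.8 × 0.3429 = 7.133 V.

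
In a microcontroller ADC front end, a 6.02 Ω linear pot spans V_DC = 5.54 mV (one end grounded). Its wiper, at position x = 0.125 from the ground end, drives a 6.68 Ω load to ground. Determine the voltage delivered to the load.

Split the track: R_lower = x·R_p = 0.7525 Ω, R_upper = (1−x)·R_p = 5.268 Ω.
Lower segment in parallel with the load: 0.7525 ‖ 6.68 = 0.6763 Ω.
V_out = 5.54 × 0.6763/(5.268 + 0.6763) = 0.6304 mV.

V_out ≈ 0.630 mV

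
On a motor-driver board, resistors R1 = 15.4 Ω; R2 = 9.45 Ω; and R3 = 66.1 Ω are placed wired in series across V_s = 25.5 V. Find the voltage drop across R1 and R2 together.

ΣR = 15.4 + 9.45 + 66.1 = 90.95 Ω.
R_{R1..R2} = 15.4 + 9.45 = 24.85 Ω.
Voltage divider: V = V_s · (24.85 / 90.95) = 25.5 × 0.2732 = 6.967 V.

V ≈ 6.97 V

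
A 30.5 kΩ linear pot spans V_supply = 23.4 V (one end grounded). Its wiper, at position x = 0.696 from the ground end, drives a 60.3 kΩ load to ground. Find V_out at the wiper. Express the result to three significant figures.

V_out ≈ 14.7 V

The pot divides into 9.272 kΩ above the wiper and 21.23 kΩ below.
R_L loads the lower segment: effective lower R = 15.70 kΩ.
Loaded-divider output: V_out = 23.4 × 0.6287 = 14.71 V.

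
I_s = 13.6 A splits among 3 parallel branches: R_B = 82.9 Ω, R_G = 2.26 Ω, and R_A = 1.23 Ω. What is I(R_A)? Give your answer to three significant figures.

ΣG = 1/82.9 + 1/2.26 + 1/1.23 = 1.268.
By the current-divider rule, I = I_s · G_k/ΣG = 13.6 × 0.6414 = 8.723 A.

I ≈ 8.72 A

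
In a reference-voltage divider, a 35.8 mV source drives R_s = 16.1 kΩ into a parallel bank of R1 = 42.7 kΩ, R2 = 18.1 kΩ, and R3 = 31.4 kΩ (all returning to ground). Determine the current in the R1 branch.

Equivalent of the parallel group: R_p = 9.049 kΩ.
Node voltage V_A = V_CC · R_p/(R_s + R_p) = 35.8 × 0.3598 = 12.88 mV.
Branch current I = V_A/R1 = 12.88/42.7 = 0.3017 µA.

I ≈ 0.302 µA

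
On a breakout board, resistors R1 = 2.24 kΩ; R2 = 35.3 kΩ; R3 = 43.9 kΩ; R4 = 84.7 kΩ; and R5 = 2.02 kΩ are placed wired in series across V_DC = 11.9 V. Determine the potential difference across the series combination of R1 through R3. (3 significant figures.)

V ≈ 5.76 V

Series total: ΣR = 2.24 + 35.3 + 43.9 + 84.7 + 2.02 = 168.2 kΩ.
R_{R1..R3} = 2.24 + 35.3 + 43.9 = 81.44 kΩ.
Voltage divider: V = V_DC · (81.44 / 168.2) = 11.9 × 0.4843 = 5.763 V.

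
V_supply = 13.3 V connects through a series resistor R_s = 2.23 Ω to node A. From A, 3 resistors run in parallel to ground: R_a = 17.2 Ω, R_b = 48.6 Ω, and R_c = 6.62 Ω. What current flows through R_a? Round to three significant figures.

I ≈ 0.511 A

Parallel bank: R_p = 1/(1/17.2 + 1/48.6 + 1/6.62) = 4.352 Ω.
V_A = 13.3 × 4.352/6.582 = 8.794 V.
Branch current I = V_A/R_a = 8.794/17.2 = 0.5113 A.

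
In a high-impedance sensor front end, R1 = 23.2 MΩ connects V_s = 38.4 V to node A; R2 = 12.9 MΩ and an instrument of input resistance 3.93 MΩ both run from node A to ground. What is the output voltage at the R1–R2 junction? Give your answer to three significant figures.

First combine the lower leg with the load: R2 ‖ R_L = 3.012 MΩ.
Voltage divider with the loaded lower leg: V_out = 38.4 × 3.012/(23.2 + 3.012) = 38.4 × 0.1149 = 4.413 V.
(Unloaded it would be 13.7 V; the load pulls it down.)

V_out ≈ 4.41 V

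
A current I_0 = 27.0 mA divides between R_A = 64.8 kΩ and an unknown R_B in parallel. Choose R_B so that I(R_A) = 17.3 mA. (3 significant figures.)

The fraction through R_A equals R_B/(R_A+R_B).
17.3/27.0 = R_B/(R_A + R_B) → R_B = R_A · (0.6407)/(1 − 0.6407) = 64.8 × 1.784 = 115.6 kΩ.

R_B ≈ 116 kΩ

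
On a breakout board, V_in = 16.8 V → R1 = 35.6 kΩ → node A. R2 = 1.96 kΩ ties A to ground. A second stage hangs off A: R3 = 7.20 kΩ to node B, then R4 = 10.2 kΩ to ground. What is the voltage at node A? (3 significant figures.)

V_A ≈ 0.792 V

Node A sees R2 in parallel with the series input of stage 2, R3 + R4 = 17.40 kΩ.
Effective lower resistance at A: R2 ‖ 17.40 = 1.762 kΩ.
First divider: V_A = V_in · 1.762/(35.6 + 1.762) = 0.7921 V.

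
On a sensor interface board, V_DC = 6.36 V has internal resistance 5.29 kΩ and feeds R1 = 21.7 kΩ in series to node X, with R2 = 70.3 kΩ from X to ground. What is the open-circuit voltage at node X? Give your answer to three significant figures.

V_th ≈ 4.60 V

R1' = 5.29 + 21.7 = 26.99 kΩ (source resistance + R1).
V_th is the unloaded tap voltage: V_DC · R2/(R1'+R2) = 6.36 × 0.7226 = 4.596 V.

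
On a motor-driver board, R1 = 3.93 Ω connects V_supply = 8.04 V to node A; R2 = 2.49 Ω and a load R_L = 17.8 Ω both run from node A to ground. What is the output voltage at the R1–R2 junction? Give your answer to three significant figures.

R2 ‖ R_L = (2.49 × 17.8)/(2.49 + 17.8) = 2.184 Ω.
Then V_out = V_supply · R2'/(R1 + R2') = 8.04 × 2.184/6.114 = 2.872 V.

V_out ≈ 2.87 V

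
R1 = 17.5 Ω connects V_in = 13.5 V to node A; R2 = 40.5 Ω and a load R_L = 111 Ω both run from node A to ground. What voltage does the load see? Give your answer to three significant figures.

The load sits in parallel with R2, giving an effective lower resistance R2' = R2·R_L/(R2+R_L) = 29.67 Ω.
Then V_out = V_in · R2'/(R1 + R2') = 13.5 × 29.67/47.17 = 8.492 V.

V_out ≈ 8.49 V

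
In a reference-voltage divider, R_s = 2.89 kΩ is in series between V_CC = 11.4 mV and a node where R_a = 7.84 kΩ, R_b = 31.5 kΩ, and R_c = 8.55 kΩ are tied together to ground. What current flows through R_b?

Equivalent of the parallel group: R_p = 3.620 kΩ.
V_A = 11.4 × 3.620/6.510 = 6.339 mV.
Branch current I = V_A/R_b = 6.339/31.5 = 0.2012 µA.

I ≈ 0.201 µA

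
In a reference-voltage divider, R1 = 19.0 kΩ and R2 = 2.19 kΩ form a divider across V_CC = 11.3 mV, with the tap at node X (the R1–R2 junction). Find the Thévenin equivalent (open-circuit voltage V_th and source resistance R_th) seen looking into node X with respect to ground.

V_th ≈ 1.17 mV, R_th ≈ 1.96 kΩ

With X open, the divider is unloaded: V_th = 11.3 × 2.19/21.19 = 1.168 mV.
With V_CC suppressed (replaced by a short), R_th = R1 ‖ R2 = (19.00 × 2.19)/(19.00 + 2.19) = 1.964 kΩ.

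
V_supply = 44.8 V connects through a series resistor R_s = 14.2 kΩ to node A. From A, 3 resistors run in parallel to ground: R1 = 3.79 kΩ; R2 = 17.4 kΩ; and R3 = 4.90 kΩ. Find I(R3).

I ≈ 1.08 mA

Parallel bank: R_p = 1/(1/3.79 + 1/17.4 + 1/4.90) = 1.903 kΩ.
Node voltage V_A = V_supply · R_p/(R_s + R_p) = 44.8 × 0.1182 = 5.295 V.
I(R3) = V_A / R3 = 5.295/4.90 = 1.081 mA.
(Check via current divider: I_total = 2.782 mA; share G_k/ΣG = 0.3884 → same result.)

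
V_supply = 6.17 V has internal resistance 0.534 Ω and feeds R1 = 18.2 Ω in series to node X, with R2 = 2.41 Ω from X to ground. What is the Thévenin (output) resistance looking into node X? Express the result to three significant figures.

R_th ≈ 2.14 Ω

R1' = 0.534 + 18.2 = 18.73 Ω (source resistance + R1).
With V_supply suppressed (replaced by a short), R_th = R1' ‖ R2 = (18.73 × 2.41)/(18.73 + 2.41) = 2.135 Ω.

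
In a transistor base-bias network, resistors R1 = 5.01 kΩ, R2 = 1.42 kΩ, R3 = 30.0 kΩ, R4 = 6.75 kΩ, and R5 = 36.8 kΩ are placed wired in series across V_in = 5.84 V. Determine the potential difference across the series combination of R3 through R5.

ΣR = 5.01 + 1.42 + 30.0 + 6.75 + 36.8 = 79.98 kΩ.
R_{R3..R5} = 30.0 + 6.75 + 36.8 = 73.55 kΩ.
By the voltage-divider rule, V = 5.84 × 73.55/79.98 = 5.370 V.

V ≈ 5.37 V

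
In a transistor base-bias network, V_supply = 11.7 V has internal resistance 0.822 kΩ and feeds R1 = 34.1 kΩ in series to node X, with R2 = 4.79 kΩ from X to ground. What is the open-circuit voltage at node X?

V_th ≈ 1.41 V

R1' = 0.822 + 34.1 = 34.92 kΩ (source resistance + R1).
V_th is the unloaded tap voltage: V_supply · R2/(R1'+R2) = 11.7 × 0.1206 = 1.411 V.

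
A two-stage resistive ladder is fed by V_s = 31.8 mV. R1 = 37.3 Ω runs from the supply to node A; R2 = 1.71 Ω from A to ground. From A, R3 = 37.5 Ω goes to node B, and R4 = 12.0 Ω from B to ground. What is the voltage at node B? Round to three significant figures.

V_B ≈ 0.327 mV

Node A sees R2 in parallel with the series input of stage 2, R3 + R4 = 49.50 Ω.
Effective lower resistance at A: R2 ‖ 49.50 = 1.653 Ω.
First divider: V_A = V_s · 1.653/(37.3 + 1.653) = 1.349 mV.
Stage 2 is unloaded, so V_B = V_A · R4/(R3+R4) = 1.349 × 12.0/49.50 = 0.3271 mV.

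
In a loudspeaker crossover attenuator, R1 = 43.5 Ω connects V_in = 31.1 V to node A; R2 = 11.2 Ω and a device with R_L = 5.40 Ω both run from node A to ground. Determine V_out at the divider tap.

V_out ≈ 2.40 V

R2 ‖ R_L = (11.2 × 5.40)/(11.2 + 5.40) = 3.643 Ω.
Now apply the divider: V_out = 31.1 × 0.07728 = 2.403 V.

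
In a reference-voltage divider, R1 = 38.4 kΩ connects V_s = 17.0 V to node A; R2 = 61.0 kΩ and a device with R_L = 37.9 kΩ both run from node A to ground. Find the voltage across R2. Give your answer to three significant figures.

V_out ≈ 6.43 V

The load sits in parallel with R2, giving an effective lower resistance R2' = R2·R_L/(R2+R_L) = 23.38 kΩ.
Then V_out = V_s · R2'/(R1 + R2') = 17.0 × 23.38/61.78 = 6.433 V.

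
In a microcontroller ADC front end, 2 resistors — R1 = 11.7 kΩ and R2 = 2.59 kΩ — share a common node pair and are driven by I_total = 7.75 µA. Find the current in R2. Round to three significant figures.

I ≈ 6.35 µA

Two-branch current divider: I_k = I_total · R_other/(R_1 + R_2).
I(R2) = 7.75 × 11.7/(11.7 + 2.59) = 7.75 × 0.8188 = 6.345 µA.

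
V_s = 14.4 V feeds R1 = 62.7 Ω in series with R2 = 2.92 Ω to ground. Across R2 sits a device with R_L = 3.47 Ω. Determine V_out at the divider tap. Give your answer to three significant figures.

The load sits in parallel with R2, giving an effective lower resistance R2' = R2·R_L/(R2+R_L) = 1.586 Ω.
Then V_out = V_s · R2'/(R1 + R2') = 14.4 × 1.586/64.29 = 0.3552 V.

V_out ≈ 0.355 V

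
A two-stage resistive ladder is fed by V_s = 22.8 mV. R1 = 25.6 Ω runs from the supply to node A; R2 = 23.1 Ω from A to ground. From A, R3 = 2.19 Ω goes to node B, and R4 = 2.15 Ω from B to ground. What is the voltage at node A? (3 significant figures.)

Node A sees R2 in parallel with the series input of stage 2, R3 + R4 = 4.340 Ω.
Effective lower resistance at A: R2 ‖ 4.340 = 3.654 Ω.
First divider: V_A = V_s · 3.654/(25.6 + 3.654) = 2.848 mV.

V_A ≈ 2.85 mV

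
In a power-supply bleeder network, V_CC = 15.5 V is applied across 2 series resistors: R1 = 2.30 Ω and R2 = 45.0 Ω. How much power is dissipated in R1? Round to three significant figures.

P ≈ 0.247 W

Series current I = V_CC/ΣR = 15.5/47.30 = 0.3277 A.
V(R1) = I·R = 0.7537 V; P = V·I = 0.7537 × 0.3277 = 0.2470 W.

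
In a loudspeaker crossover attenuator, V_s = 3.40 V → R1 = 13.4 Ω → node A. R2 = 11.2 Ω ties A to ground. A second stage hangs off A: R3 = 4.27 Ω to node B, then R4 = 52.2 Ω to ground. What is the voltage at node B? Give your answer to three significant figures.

V_B ≈ 1.29 V

Node A sees R2 in parallel with the series input of stage 2, R3 + R4 = 56.47 Ω.
Effective lower resistance at A: R2 ‖ 56.47 = 9.346 Ω.
First divider: V_A = V_s · 9.346/(13.4 + 9.346) = 1.397 V.
V_B = V_A × 0.9244 = 1.291 V.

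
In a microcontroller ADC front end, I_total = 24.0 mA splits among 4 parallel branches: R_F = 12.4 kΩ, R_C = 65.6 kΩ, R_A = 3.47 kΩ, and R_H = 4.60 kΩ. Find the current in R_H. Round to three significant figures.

ΣG = 1/12.4 + 1/65.6 + 1/3.47 + 1/4.60 = 0.6015.
R_H takes the fraction G_k/ΣG = 0.2174/0.6015 = 0.3614, so I = 24.0 × 0.3614 = 8.674 mA.

I ≈ 8.67 mA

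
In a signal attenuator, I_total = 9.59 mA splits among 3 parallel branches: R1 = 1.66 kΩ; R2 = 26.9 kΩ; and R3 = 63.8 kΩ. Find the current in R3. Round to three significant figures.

I ≈ 0.229 mA

Conductances: ΣG = 1/1.66 + 1/26.9 + 1/63.8 = 0.6553 (1/kΩ).
By the current-divider rule, I = I_total · G_k/ΣG = 9.59 × 0.02392 = 0.2294 mA.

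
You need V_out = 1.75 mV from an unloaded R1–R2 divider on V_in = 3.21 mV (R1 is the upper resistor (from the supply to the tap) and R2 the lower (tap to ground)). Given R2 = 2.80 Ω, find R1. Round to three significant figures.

V_out/V_in = R2/(R1+R2) = 0.5452.
So R1 = R2 · (V_in/V_out − 1) = 2.80 × (3.21/1.75 − 1) = 2.80 × 0.8343 = 2.336 Ω.

R1 ≈ 2.34 Ω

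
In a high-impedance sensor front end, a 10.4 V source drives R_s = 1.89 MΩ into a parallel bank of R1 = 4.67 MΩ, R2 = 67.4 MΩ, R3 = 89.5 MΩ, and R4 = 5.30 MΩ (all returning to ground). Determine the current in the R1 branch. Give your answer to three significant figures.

Equivalent of the parallel group: R_p = 2.332 MΩ.
V_A = 10.4 × 2.332/4.222 = 5.744 V.
I(R1) = V_A / R1 = 5.744/4.67 = 1.230 µA.
(Equivalently: I_total = 2.463 µA, then current-divider fraction G_k/ΣG = 0.4994.)

I ≈ 1.23 µA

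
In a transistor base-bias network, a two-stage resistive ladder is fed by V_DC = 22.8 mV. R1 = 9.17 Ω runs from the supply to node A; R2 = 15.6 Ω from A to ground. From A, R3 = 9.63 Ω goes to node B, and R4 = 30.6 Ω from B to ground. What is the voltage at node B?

V_B ≈ 9.55 mV

Looking into the second stage from A: R3 + R4 = 40.23 Ω appears in parallel with R2.
Effective lower resistance at A: R2 ‖ 40.23 = 11.24 Ω.
First divider: V_A = V_DC · 11.24/(9.17 + 11.24) = 12.56 mV.
Then the unloaded second divider: V_B = V_A × R4/(R3+R4) = 12.56 × 0.7606 = 9.551 mV.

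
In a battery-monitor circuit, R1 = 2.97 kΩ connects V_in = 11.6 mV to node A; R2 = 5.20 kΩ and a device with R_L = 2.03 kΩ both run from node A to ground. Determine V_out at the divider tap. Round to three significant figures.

V_out ≈ 3.82 mV

R2 ‖ R_L = (5.20 × 2.03)/(5.20 + 2.03) = 1.460 kΩ.
Then V_out = V_in · R2'/(R1 + R2') = 11.6 × 1.460/4.430 = 3.823 mV.
(Unloaded it would be 7.38 mV; the load pulls it down.)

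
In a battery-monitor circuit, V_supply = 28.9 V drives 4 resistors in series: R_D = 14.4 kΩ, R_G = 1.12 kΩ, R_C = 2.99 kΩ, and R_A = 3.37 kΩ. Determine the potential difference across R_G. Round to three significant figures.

V ≈ 1.48 V

Series total: ΣR = 14.4 + 1.12 + 2.99 + 3.37 = 21.88 kΩ.
Voltage divider: V = V_supply · (1.120 / 21.88) = 28.9 × 0.05119 = 1.479 V.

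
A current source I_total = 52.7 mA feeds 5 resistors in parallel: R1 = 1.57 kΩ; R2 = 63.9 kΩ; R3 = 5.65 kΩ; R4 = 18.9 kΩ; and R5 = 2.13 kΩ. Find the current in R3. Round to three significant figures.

Total conductance ΣG = 1/1.57 + 1/63.9 + 1/5.65 + 1/18.9 + 1/2.13 = 1.352 (units of 1/kΩ).
Current divider: I(R3) = I_total · G_k/ΣG = 52.7 × (0.1770/1.352) = 52.7 × 0.1309 = 6.899 mA.

I ≈ 6.90 mA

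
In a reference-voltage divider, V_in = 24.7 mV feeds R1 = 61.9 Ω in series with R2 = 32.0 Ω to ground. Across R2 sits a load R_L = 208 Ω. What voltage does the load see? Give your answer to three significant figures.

V_out ≈ 7.64 mV

R2 ‖ R_L = (32.0 × 208)/(32.0 + 208) = 27.73 Ω.
Voltage divider with the loaded lower leg: V_out = 24.7 × 27.73/(61.9 + 27.73) = 24.7 × 0.3094 = 7.642 mV.
(Unloaded it would be 8.42 mV; the load pulls it down.)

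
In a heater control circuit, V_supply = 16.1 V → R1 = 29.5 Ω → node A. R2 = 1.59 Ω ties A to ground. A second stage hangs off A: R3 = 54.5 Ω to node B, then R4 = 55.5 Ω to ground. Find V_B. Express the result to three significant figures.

Node A sees R2 in parallel with the series input of stage 2, R3 + R4 = 110.0 Ω.
R2 ‖ (R3+R4) = 1.567 Ω.
So V_A = 16.1 × 0.05045 = 0.8122 V.
Then the unloaded second divider: V_B = V_A × R4/(R3+R4) = 0.8122 × 0.5045 = 0.4098 V.

V_B ≈ 0.410 V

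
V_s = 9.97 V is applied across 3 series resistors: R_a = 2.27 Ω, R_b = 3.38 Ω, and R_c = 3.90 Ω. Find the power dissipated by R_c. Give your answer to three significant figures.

P ≈ 4.25 W

Series current I = V_s/ΣR = 9.97/9.550 = 1.044 A.
P(R_c) = I²·R_c = (1.044)² × 3.90 = 4.251 W.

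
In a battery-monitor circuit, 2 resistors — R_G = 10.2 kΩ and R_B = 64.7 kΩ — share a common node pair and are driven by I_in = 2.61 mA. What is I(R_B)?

I ≈ 0.355 mA

Two-branch current divider: I_k = I_in · R_other/(R_1 + R_2).
I(R_B) = 2.61 × 10.2/(10.2 + 64.7) = 2.61 × 0.1362 = 0.3554 mA.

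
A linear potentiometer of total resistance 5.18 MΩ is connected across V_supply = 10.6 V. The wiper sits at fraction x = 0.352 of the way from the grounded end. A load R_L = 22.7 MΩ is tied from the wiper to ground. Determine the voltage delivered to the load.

V_out ≈ 3.55 V

Split the track: R_lower = x·R_p = 1.823 MΩ, R_upper = (1−x)·R_p = 3.357 MΩ.
(x·R_p) ‖ R_L = 1.688 MΩ.
V_out = 10.6 × 1.688/(3.357 + 1.688) = 3.547 V.
(Unloaded: V_out = x·V_supply = 3.73 V.)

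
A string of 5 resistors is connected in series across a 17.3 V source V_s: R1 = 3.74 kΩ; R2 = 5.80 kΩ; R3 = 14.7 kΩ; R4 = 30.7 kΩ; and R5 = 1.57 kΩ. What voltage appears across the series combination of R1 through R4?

ΣR = 3.74 + 5.80 + 14.7 + 30.7 + 1.57 = 56.51 kΩ.
R_{R1..R4} = 3.74 + 5.80 + 14.7 + 30.7 = 54.94 kΩ.
Voltage divider: V = V_s · (54.94 / 56.51) = 17.3 × 0.9722 = 16.82 V.

V ≈ 16.8 V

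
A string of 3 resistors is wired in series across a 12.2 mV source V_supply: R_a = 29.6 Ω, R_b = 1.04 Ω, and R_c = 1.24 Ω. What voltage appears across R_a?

Series total: ΣR = 29.6 + 1.04 + 1.24 = 31.88 Ω.
Voltage divider: V = V_supply · (29.60 / 31.88) = 12.2 × 0.9285 = 11.33 mV.

V ≈ 11.3 mV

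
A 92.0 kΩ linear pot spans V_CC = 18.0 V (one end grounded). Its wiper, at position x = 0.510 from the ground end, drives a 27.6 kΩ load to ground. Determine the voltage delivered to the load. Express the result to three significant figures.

Lower segment x·R_p = 46.92 kΩ; upper segment (1−x)·R_p = 45.08 kΩ.
R_L loads the lower segment: effective lower R = 17.38 kΩ.
Loaded-divider output: V_out = 18.0 × 0.2782 = 5.008 V.
(Unloaded: V_out = x·V_CC = 9.18 V.)

V_out ≈ 5.01 V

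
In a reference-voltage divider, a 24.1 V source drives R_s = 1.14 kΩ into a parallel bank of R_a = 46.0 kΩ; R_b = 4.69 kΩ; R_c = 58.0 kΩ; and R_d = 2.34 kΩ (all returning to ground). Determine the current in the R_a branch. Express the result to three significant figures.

I ≈ 0.295 mA

Parallel bank: R_p = 1/(1/46.0 + 1/4.69 + 1/58.0 + 1/2.34) = 1.472 kΩ.
V_A by voltage divider: V_A = 24.1 × 1.472/(1.14 + 1.472) = 13.58 V.
Branch current I = V_A/R_a = 13.58/46.0 = 0.2952 mA.
(Check via current divider: I_total = 9.228 mA; share G_k/ΣG = 0.03199 → same result.)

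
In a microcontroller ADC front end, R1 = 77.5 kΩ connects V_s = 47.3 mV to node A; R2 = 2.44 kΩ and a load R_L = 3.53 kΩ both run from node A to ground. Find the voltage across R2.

V_out ≈ 0.864 mV

First combine the lower leg with the load: R2 ‖ R_L = 1.443 kΩ.
Voltage divider with the loaded lower leg: V_out = 47.3 × 1.443/(77.5 + 1.443) = 47.3 × 0.01828 = 0.8644 mV.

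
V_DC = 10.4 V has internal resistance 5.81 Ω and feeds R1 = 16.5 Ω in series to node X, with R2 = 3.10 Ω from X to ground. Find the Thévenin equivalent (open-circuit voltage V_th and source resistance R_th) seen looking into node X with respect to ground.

V_th ≈ 1.27 V, R_th ≈ 2.72 Ω

R1' = 5.81 + 16.5 = 22.31 Ω (source resistance + R1).
V_th is the unloaded tap voltage: V_DC · R2/(R1'+R2) = 10.4 × 0.1220 = 1.269 V.
Looking into X with the source shorted: R_th = R1'·R2/(R1'+R2) = 22.31 × 3.10/25.41 = 2.722 Ω.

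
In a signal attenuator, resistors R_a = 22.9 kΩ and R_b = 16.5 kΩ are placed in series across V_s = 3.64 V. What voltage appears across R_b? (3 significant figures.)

Total series resistance ΣR = 22.9 + 16.5 = 39.40 kΩ.
Voltage divider: V = V_s · (16.50 / 39.40) = 3.64 × 0.4188 = 1.524 V.

V ≈ 1.52 V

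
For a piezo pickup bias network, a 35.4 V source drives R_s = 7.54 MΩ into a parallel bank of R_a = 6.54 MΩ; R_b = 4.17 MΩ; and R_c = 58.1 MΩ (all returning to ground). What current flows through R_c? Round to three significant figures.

I ≈ 0.149 µA

Equivalent of the parallel group: R_p = 2.439 MΩ.
V_A by voltage divider: V_A = 35.4 × 2.439/(7.54 + 2.439) = 8.653 V.
Branch current I = V_A/R_c = 8.653/58.1 = 0.1489 µA.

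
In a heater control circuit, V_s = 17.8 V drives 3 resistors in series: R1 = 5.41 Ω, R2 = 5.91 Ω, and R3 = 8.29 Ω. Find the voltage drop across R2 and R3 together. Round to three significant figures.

Series total: ΣR = 5.41 + 5.91 + 8.29 = 19.61 Ω.
R_{R2..R3} = 5.91 + 8.29 = 14.20 Ω.
By the voltage-divider rule, V = 17.8 × 14.20/19.61 = 12.89 V.

V ≈ 12.9 V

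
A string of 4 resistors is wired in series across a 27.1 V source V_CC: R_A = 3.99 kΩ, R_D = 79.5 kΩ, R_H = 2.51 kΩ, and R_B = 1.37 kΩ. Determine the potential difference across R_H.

Total series resistance ΣR = 3.99 + 79.5 + 2.51 + 1.37 = 87.37 kΩ.
Voltage divider: V = V_CC · (2.510 / 87.37) = 27.1 × 0.02873 = 0.7785 V.

V ≈ 0.779 V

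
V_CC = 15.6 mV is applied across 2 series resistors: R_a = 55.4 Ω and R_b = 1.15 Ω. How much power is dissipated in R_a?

P ≈ 4.22 µW

ΣR = 56.55 Ω → I = 15.6/56.55 = 0.2759 mA.
V(R_a) = I·R = 15.28 mV; P = V·I = 15.28 × 0.2759 = 4.216 µW.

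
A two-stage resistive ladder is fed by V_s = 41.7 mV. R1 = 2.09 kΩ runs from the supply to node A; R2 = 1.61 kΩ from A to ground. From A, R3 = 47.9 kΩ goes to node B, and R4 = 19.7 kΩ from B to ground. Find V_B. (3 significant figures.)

V_B ≈ 5.22 mV

The second stage (R3 + R4 = 67.60 kΩ) loads node A in parallel with R2.
R2 ‖ (R3+R4) = 1.573 kΩ.
V_A = 41.7 × 1.573/(2.09 + 1.573) = 17.90 mV.
Then the unloaded second divider: V_B = V_A × R4/(R3+R4) = 17.90 × 0.2914 = 5.218 mV.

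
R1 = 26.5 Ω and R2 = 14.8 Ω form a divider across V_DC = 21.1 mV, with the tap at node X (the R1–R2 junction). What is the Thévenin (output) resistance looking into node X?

Looking into X with the source shorted: R_th = R1·R2/(R1+R2) = 26.50 × 14.8/41.30 = 9.496 Ω.

R_th ≈ 9.50 Ω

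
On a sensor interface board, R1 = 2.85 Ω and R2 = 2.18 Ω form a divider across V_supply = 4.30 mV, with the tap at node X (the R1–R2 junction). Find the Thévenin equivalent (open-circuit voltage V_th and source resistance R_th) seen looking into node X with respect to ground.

V_th is the unloaded tap voltage: V_supply · R2/(R1+R2) = 4.30 × 0.4334 = 1.864 mV.
With V_supply suppressed (replaced by a short), R_th = R1 ‖ R2 = (2.850 × 2.18)/(2.850 + 2.18) = 1.235 Ω.

V_th ≈ 1.86 mV, R_th ≈ 1.24 Ω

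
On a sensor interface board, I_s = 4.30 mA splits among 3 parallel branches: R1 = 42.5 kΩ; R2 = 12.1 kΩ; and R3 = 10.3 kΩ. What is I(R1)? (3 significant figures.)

I ≈ 0.498 mA

ΣG = 1/42.5 + 1/12.1 + 1/10.3 = 0.2033.
R1 takes the fraction G_k/ΣG = 0.02353/0.2033 = 0.1158, so I = 4.30 × 0.1158 = 0.4978 mA.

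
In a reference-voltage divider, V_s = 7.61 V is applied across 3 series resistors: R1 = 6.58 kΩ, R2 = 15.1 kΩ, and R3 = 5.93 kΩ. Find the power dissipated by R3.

The common current is I = 7.61/27.61 = 0.2756 mA.
P(R3) = I²·R3 = (0.2756)² × 5.93 = 0.4505 mW.

P ≈ 0.450 mW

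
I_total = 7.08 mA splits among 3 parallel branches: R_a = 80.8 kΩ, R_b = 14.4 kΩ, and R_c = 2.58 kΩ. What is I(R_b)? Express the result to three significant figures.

Conductances: ΣG = 1/80.8 + 1/14.4 + 1/2.58 = 0.4694 (1/kΩ).
Current divider: I(R_b) = I_total · G_k/ΣG = 7.08 × (0.06944/0.4694) = 7.08 × 0.1479 = 1.047 mA.

I ≈ 1.05 mA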